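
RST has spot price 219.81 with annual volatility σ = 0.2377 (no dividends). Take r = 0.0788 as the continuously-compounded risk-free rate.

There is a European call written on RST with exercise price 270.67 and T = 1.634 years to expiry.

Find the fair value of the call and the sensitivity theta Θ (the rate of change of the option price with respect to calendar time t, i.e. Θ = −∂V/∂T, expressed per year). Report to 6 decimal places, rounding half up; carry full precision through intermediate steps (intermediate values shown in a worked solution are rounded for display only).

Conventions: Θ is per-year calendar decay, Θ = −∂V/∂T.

σ√T = 0.2377·√1.634 = 0.303847
d₁ = (ln(S/K) + (r+σ²/2)T) / (σ√T) = (ln(219.81/270.67) + (0.0788+0.2377²/2)·1.634) / 0.303847 = (-0.208137 + 0.174921) / 0.303847 = -0.109318
d₂ = d₁ − σ√T = -0.109318 − 0.303847 = -0.413166
e^{−rT} = 0.879186
N(d₁) = 0.456475,  N(d₂) = 0.339743
Call price V = S·N(d₁) − K·e^{−rT}·N(d₂) = 100.337768 − 80.848284 = 19.489484
φ(d₁) = (1/√(2π))·e^{−d₁²/2} = 0.396566
Θ = −S·φ(d₁)·σ/(2√T) − r·K·e^{−rT}·N(d₂) = −8.104676 − 6.370845 = -14.475521

price = 19.489484
Θ = -14.475521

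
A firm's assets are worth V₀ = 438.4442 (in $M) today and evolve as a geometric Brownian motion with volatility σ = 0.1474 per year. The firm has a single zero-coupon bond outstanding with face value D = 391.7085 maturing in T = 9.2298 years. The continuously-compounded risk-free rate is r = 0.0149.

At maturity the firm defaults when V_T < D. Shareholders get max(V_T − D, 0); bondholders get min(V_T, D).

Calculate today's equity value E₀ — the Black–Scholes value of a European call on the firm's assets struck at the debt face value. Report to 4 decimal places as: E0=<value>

E0=127.8848

Apply the equity-as-call identities (strike 391.7085, horizon 9.2298 years):
d₁ = [ln(V₀/D) + (r + σ²/2)T] / (σ√T)
   = [ln(438.4442/391.7085) + (0.0149 + 0.5·0.1474²)·9.2298] / (0.1474·√9.2298)
   = [0.112715 + 0.237791] / 0.447810 = 0.782710
d₂ = d₁ − σ√T = 0.782710 − 0.447810 = 0.334901
N(d₁) = 0.783101,  N(d₂) = 0.631150,  e^(−rT) = 0.871513
E₀ = V₀·N(d₁) − D·e^(−rT)·N(d₂)
   = 438.4442·0.783101 − 391.7085·0.871513·0.631150 = 127.884795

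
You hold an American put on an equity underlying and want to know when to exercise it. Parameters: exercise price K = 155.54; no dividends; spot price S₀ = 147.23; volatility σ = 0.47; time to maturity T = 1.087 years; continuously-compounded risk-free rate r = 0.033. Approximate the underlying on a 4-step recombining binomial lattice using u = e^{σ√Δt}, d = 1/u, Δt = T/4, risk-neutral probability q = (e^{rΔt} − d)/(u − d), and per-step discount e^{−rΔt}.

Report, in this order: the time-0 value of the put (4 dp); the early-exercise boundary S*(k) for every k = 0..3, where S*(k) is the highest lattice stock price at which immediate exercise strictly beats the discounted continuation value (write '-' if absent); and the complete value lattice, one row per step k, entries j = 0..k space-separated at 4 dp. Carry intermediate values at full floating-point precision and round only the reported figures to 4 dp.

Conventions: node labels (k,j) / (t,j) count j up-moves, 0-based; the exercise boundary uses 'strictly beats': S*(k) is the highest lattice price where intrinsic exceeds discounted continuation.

Δt=0.27175  u=1.27763  d=0.78270  q=0.45725  discount=0.99107
step 4 (expiry): payoffs max(K−S,0) = 100.2850 65.3447 8.3100 0.0000 0.0000
step 3: (k=3,j=0): S=70.5956, K−S=84.9444, hold=83.5558 ⇒ V=84.9444 exercise | (k=3,j=1): S=115.2365, K−S=40.3035, hold=38.9149 ⇒ V=40.3035 exercise | (k=3,j=2): S=188.1059, K−S=0.0000, hold=4.4700 ⇒ V=4.4700 continue | (k=3,j=3): S=307.0541, K−S=0.0000, hold=0.0000 ⇒ V=0.0000 continue  boundary S*=115.2365
step 2: (k=2,j=0): S=90.1953, K−S=65.3447, hold=63.9561 ⇒ V=65.3447 exercise | (k=2,j=1): S=147.2300, K−S=8.3100, hold=23.7050 ⇒ V=23.7050 continue | (k=2,j=2): S=240.3304, K−S=0.0000, hold=2.4044 ⇒ V=2.4044 continue  boundary S*=90.1953
step 1: (k=1,j=0): S=115.2365, K−S=40.3035, hold=45.8914 ⇒ V=45.8914 continue | (k=1,j=1): S=188.1059, K−S=0.0000, hold=13.8406 ⇒ V=13.8406 continue  boundary S*=-
step 0: (k=0,j=0): S=147.2300, K−S=8.3100, hold=30.9572 ⇒ V=30.9572 continue  boundary S*=-

price = 30.9572
boundary = - - 90.1953 115.2365
tree:
30.9572
45.8914 13.8406
65.3447 23.7050 2.4044
84.9444 40.3035 4.4700 0.0000
100.2850 65.3447 8.3100 0.0000 0.0000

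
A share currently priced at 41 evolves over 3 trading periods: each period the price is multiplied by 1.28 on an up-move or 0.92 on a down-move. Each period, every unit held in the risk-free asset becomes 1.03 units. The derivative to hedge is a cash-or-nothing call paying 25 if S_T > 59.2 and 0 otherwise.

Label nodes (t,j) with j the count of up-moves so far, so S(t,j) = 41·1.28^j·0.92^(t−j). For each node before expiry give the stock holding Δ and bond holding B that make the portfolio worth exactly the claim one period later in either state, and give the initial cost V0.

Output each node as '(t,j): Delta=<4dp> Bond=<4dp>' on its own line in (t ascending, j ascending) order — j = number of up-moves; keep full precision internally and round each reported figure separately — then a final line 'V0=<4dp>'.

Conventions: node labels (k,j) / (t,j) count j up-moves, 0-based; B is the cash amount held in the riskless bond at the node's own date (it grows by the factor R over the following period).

(0,0): Delta=0.6775 Bond=-22.6765
(1,0): Delta=0.5462 Bond=-18.4010
(1,1): Delta=0.8922 Bond=-34.6200
(2,0): Delta=0.0000 Bond=0.0000
(2,1): Delta=1.4383 Bond=-62.0280
(2,2): Delta=0.0000 Bond=24.2718
V0=5.1028

No-arbitrage ⇒ martingale measure with p* = (R−d)/(u−d) = 0.3056.
Payoffs at expiry: V(3,0)=0.0000, V(3,1)=0.0000, V(3,2)=25.0000, V(3,3)=25.0000
  t=2,j=0: stock 34.7024 → up 44.4191 (V=0.0000), down 31.9262 (V=0.0000). Price 0.0000; hedge Δ=0.0000, bond B=0.0000.
  t=2,j=1: stock 48.2816 → up 61.8004 (V=25.0000), down 44.4191 (V=0.0000). Price 7.4164; hedge Δ=1.4383, bond B=-62.0280.
  t=2,j=2: stock 67.1744 → up 85.9832 (V=25.0000), down 61.8004 (V=25.0000). Price 24.2718; hedge Δ=0.0000, bond B=24.2718.
  t=1,j=0: stock 37.7200 → up 48.2816 (V=7.4164), down 34.7024 (V=0.0000). Price 2.2001; hedge Δ=0.5462, bond B=-18.4010.
  t=1,j=1: stock 52.4800 → up 67.1744 (V=24.2718), down 48.2816 (V=7.4164). Price 12.2007; hedge Δ=0.8922, bond B=-34.6200.
  t=0,j=0: stock 41.0000 → up 52.4800 (V=12.2007), down 37.7200 (V=2.2001). Price 5.1028; hedge Δ=0.6775, bond B=-22.6765.
Verification: the root portfolio costs Δ(0,0)·S0 + B(0,0) = 5.1028, matching V0.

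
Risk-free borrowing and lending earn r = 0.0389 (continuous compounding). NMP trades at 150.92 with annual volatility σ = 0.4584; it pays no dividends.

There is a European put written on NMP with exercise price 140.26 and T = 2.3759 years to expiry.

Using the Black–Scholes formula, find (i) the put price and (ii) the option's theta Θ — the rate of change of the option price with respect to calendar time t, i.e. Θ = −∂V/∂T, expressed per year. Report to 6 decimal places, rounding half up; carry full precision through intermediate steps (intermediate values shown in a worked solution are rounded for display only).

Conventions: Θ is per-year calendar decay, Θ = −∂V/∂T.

price = 27.978084
Θ = -4.810068

σ√T = 0.4584·√2.3759 = 0.706576
d₁ = (ln(S/K) + (r+σ²/2)T) / (σ√T) = (ln(150.92/140.26) + (0.0389+0.4584²/2)·2.3759) / 0.706576 = (0.073252 + 0.342047) / 0.706576 = 0.587763
d₂ = d₁ − σ√T = 0.587763 − 0.706576 = -0.118813
e^{−rT} = 0.911720
N(−d₁) = 0.278346,  N(−d₂) = 0.547288
Put price V = K·e^{−rT}·N(−d₂) − S·N(−d₁) = 69.986007 − 42.007923 = 27.978084
φ(d₁) = (1/√(2π))·e^{−d₁²/2} = 0.335655
Θ = −S·φ(d₁)·σ/(2√T) + r·K·e^{−rT}·N(−d₂) = −7.532524 + 2.722456 = -4.810068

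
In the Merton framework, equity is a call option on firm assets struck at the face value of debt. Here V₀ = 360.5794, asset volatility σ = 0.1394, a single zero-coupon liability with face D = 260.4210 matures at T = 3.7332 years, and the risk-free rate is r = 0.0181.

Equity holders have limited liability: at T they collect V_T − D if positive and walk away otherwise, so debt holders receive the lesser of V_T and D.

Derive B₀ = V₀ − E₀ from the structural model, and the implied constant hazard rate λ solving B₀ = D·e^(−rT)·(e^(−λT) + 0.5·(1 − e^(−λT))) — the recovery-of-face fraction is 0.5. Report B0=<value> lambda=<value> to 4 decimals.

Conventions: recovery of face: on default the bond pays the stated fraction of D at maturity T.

Apply the equity-as-call identities (strike 260.4210, horizon 3.7332 years):
d₁ = [ln(V₀/D) + (r + σ²/2)T] / (σ√T)
   = [ln(360.5794/260.4210) + (0.0181 + 0.5·0.1394²)·3.7332] / (0.1394·√3.7332)
   = [0.325413 + 0.103843] / 0.269342 = 1.593723
d₂ = d₁ − σ√T = 1.593723 − 0.269342 = 1.324382
N(d₁) = 0.944501,  N(d₂) = 0.907312,  e^(−rT) = 0.934661
E₀ = V₀·N(d₁) − D·e^(−rT)·N(d₂)
   = 360.5794·0.944501 − 260.4210·0.934661·0.907312 = 119.722937
B₀ = V₀ − E₀ = 360.5794 − 119.722937 = 240.856463
e^(−λT) = (B₀·e^(rT)/D − 0.5)/(1 − 0.5) = (240.8565·1.069906/260.4210 − 0.5)/0.5 = 0.97905581
λ = −ln(0.97905581)/3.7332 = 0.005670

B0=240.8565 lambda=0.0057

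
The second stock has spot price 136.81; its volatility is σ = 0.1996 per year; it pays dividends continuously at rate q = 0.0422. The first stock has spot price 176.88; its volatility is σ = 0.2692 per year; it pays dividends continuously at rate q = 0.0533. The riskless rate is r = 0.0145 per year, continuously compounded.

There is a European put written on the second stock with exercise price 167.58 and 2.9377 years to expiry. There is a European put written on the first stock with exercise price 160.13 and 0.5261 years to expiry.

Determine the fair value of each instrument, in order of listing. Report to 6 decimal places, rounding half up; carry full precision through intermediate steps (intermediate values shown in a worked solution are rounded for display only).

price(the second stock put K=167.58) = 45.109890
price(the first stock put K=160.13) = 7.366680

[the second stock put K=167.58]
σ√T = 0.1996·√2.9377 = 0.342109
d₁ = (ln(S/K) + (r−q+σ²/2)T) / (σ√T) = (ln(136.81/167.58) + (0.0145−0.0422+0.1996²/2)·2.9377) / 0.342109 = (-0.202868 − 0.022855) / 0.342109 = -0.659798
d₂ = d₁ − σ√T = -0.659798 − 0.342109 = -1.001907
e^{−rT} = 0.958298
e^{−qT} = 0.883406
N(−d₁) = 0.745308,  N(−d₂) = 0.841806
price = K·e^{−rT}·N(−d₂) − S·e^{−qT}·N(−d₁) = 135.186896 − 90.077007 = 45.109890
[the first stock put K=160.13]
σ√T = 0.2692·√0.5261 = 0.195258
d₁ = (ln(S/K) + (r−q+σ²/2)T) / (σ√T) = (ln(176.88/160.13) + (0.0145−0.0533+0.2692²/2)·0.5261) / 0.195258 = (0.099486 − 0.001350) / 0.195258 = 0.502595
d₂ = d₁ − σ√T = 0.502595 − 0.195258 = 0.307337
e^{−rT} = 0.992401
e^{−qT} = 0.972348
N(−d₁) = 0.307625,  N(−d₂) = 0.379294
price = K·e^{−rT}·N(−d₂) − S·e^{−qT}·N(−d₁) = 60.274717 − 52.908038 = 7.366680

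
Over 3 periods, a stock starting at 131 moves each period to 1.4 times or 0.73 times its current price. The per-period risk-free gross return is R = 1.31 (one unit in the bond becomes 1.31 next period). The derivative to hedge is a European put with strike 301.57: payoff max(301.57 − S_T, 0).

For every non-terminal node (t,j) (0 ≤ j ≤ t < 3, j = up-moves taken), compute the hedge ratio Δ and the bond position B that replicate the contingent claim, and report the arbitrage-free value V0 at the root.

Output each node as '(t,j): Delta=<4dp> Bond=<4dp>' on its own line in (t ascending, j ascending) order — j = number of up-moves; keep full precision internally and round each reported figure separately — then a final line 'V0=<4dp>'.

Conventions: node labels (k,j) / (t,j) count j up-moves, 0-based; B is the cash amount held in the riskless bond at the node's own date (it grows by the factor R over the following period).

Arbitrage-free pricing uses the up-move probability p* = (R−d)/(u−d) = 0.8657, discounting each step at R = 1.31.
Expiry values: V(3,0)=250.6088, V(3,1)=203.8361, V(3,2)=114.1352, V(3,3)=0.0000
Node (2,0) S=69.8099: V=(p*·203.8361+(1−p*)·250.6088)/1.31=160.3962; Δ=(203.8361−250.6088)/(97.7339−50.9612)=-1.0000; B=V−Δ·S=230.2061
Node (2,1) S=133.8820: V=(p*·114.1352+(1−p*)·203.8361)/1.31=96.3241; Δ=(114.1352−203.8361)/(187.4348−97.7339)=-1.0000; B=V−Δ·S=230.2061
Node (2,2) S=256.7600: V=(p*·0.0000+(1−p*)·114.1352)/1.31=11.7035; Δ=(0.0000−114.1352)/(359.4640−187.4348)=-0.6635; B=V−Δ·S=182.0546
Node (1,0) S=95.6300: V=(p*·96.3241+(1−p*)·160.3962)/1.31=80.0999; Δ=(96.3241−160.3962)/(133.8820−69.8099)=-1.0000; B=V−Δ·S=175.7299
Node (1,1) S=183.4000: V=(p*·11.7035+(1−p*)·96.3241)/1.31=17.6110; Δ=(11.7035−96.3241)/(256.7600−133.8820)=-0.6887; B=V−Δ·S=143.9104
Node (0,0) S=131.0000: V=(p*·17.6110+(1−p*)·80.0999)/1.31=19.8512; Δ=(17.6110−80.0999)/(183.4000−95.6300)=-0.7120; B=V−Δ·S=113.1181
As a check, the time-0 holding Δ(0,0)·S0 + B(0,0) comes to 19.8512 — exactly V0.

(0,0): Delta=-0.7120 Bond=113.1181
(1,0): Delta=-1.0000 Bond=175.7299
(1,1): Delta=-0.6887 Bond=143.9104
(2,0): Delta=-1.0000 Bond=230.2061
(2,1): Delta=-1.0000 Bond=230.2061
(2,2): Delta=-0.6635 Bond=182.0546
V0=19.8512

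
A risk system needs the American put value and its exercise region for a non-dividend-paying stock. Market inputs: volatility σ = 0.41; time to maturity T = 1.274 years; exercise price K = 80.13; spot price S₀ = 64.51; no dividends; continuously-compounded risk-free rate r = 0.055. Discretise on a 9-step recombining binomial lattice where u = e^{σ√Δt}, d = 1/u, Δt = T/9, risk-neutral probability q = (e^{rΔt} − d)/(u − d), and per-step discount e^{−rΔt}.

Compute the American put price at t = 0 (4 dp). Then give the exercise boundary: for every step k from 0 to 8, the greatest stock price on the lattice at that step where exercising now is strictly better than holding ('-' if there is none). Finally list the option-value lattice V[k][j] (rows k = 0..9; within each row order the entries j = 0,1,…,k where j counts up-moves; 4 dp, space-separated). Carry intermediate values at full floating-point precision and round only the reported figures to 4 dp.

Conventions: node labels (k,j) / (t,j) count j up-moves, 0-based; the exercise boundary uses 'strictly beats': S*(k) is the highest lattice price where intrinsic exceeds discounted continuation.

price = 19.8883
boundary = - - 47.3849 40.6113 47.3849 40.6113 47.3849 55.2884 64.5100
tree:
19.8883
25.8905 13.8786
32.7451 19.0784 8.6185
39.5187 25.4273 12.6901 4.4635
45.3240 32.7451 18.1193 7.1690 1.6823
50.2995 39.5187 24.9208 11.2383 2.9933 0.3269
54.5638 45.3240 32.7451 17.0705 5.2688 0.6420 0.0000
58.2184 50.2995 39.5187 24.8416 9.1503 1.2606 0.0000 0.0000
61.3507 54.5638 45.3240 32.7451 15.6200 2.4752 0.0000 0.0000 0.0000
64.0351 58.2184 50.2995 39.5187 24.8416 4.8603 0.0000 0.0000 0.0000 0.0000

Δt=0.14156, u=1.16679, d=0.85705, q=0.48675, disc=e^(-rΔt)=0.99224
k=9 terminal: V=max(K-S,0) → 64.0351 58.2184 50.2995 39.5187 24.8416 4.8603 0.0000 0.0000 0.0000 0.0000
k=8: j=0 S=18.7793 intr=61.3507 cont=60.7292 V=61.3507[EX]; j=1 S=25.5662 intr=54.5638 cont=53.9423 V=54.5638[EX]; j=2 S=34.8060 intr=45.3240 cont=44.7026 V=45.3240[EX]; j=3 S=47.3849 intr=32.7451 cont=32.1236 V=32.7451[EX]; j=4 S=64.5100 intr=15.6200 cont=14.9986 V=15.6200[EX]; j=5 S=87.8241 intr=0.0000 cont=2.4752 V=2.4752[hold]; j=6 S=119.5640 intr=0.0000 cont=0.0000 V=0.0000[hold]; j=7 S=162.7748 intr=0.0000 cont=0.0000 V=0.0000[hold]; j=8 S=221.6020 intr=0.0000 cont=0.0000 V=0.0000[hold]  S*(8)=64.5100
k=7: j=0 S=21.9116 intr=58.2184 cont=57.5970 V=58.2184[EX]; j=1 S=29.8305 intr=50.2995 cont=49.6781 V=50.2995[EX]; j=2 S=40.6113 intr=39.5187 cont=38.8973 V=39.5187[EX]; j=3 S=55.2884 intr=24.8416 cont=24.2202 V=24.8416[EX]; j=4 S=75.2697 intr=4.8603 cont=9.1503 V=9.1503[hold]; j=5 S=102.4724 intr=0.0000 cont=1.2606 V=1.2606[hold]; j=6 S=139.5063 intr=0.0000 cont=0.0000 V=0.0000[hold]; j=7 S=189.9242 intr=0.0000 cont=0.0000 V=0.0000[hold]  S*(7)=55.2884
k=6: j=0 S=25.5662 intr=54.5638 cont=53.9423 V=54.5638[EX]; j=1 S=34.8060 intr=45.3240 cont=44.7026 V=45.3240[EX]; j=2 S=47.3849 intr=32.7451 cont=32.1236 V=32.7451[EX]; j=3 S=64.5100 intr=15.6200 cont=17.0705 V=17.0705[hold]; j=4 S=87.8241 intr=0.0000 cont=5.2688 V=5.2688[hold]; j=5 S=119.5640 intr=0.0000 cont=0.6420 V=0.6420[hold]; j=6 S=162.7748 intr=0.0000 cont=0.0000 V=0.0000[hold]  S*(6)=47.3849
k=5: j=0 S=29.8305 intr=50.2995 cont=49.6781 V=50.2995[EX]; j=1 S=40.6113 intr=39.5187 cont=38.8973 V=39.5187[EX]; j=2 S=55.2884 intr=24.8416 cont=24.9208 V=24.9208[hold]; j=3 S=75.2697 intr=4.8603 cont=11.2383 V=11.2383[hold]; j=4 S=102.4724 intr=0.0000 cont=2.9933 V=2.9933[hold]; j=5 S=139.5063 intr=0.0000 cont=0.3269 V=0.3269[hold]  S*(5)=40.6113
k=4: j=0 S=34.8060 intr=45.3240 cont=44.7026 V=45.3240[EX]; j=1 S=47.3849 intr=32.7451 cont=32.1618 V=32.7451[EX]; j=2 S=64.5100 intr=15.6200 cont=18.1193 V=18.1193[hold]; j=3 S=87.8241 intr=0.0000 cont=7.1690 V=7.1690[hold]; j=4 S=119.5640 intr=0.0000 cont=1.6823 V=1.6823[hold]  S*(4)=47.3849
k=3: j=0 S=40.6113 intr=39.5187 cont=38.8973 V=39.5187[EX]; j=1 S=55.2884 intr=24.8416 cont=25.4273 V=25.4273[hold]; j=2 S=75.2697 intr=4.8603 cont=12.6901 V=12.6901[hold]; j=3 S=102.4724 intr=0.0000 cont=4.4635 V=4.4635[hold]  S*(3)=40.6113
k=2: j=0 S=47.3849 intr=32.7451 cont=32.4065 V=32.7451[EX]; j=1 S=64.5100 intr=15.6200 cont=19.0784 V=19.0784[hold]; j=2 S=87.8241 intr=0.0000 cont=8.6185 V=8.6185[hold]  S*(2)=47.3849
k=1: j=0 S=55.2884 intr=24.8416 cont=25.8905 V=25.8905[hold]; j=1 S=75.2697 intr=4.8603 cont=13.8786 V=13.8786[hold]  S*(1)=-
k=0: j=0 S=64.5100 intr=15.6200 cont=19.8883 V=19.8883[hold]  S*(0)=-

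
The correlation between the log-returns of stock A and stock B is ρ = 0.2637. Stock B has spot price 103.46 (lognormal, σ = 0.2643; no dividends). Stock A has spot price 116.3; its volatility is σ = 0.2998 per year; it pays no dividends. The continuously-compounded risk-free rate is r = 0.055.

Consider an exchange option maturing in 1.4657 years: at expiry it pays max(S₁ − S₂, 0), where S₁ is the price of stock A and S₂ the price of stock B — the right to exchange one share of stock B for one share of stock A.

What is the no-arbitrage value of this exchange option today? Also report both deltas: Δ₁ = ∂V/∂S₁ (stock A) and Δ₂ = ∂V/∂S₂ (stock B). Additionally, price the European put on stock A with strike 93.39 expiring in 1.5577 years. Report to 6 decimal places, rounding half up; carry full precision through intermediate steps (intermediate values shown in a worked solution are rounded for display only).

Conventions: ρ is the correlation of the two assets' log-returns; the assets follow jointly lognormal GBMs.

exchange price = 25.215970
Δ1 = 0.687671
Δ2 = -0.529289
price(stock A put K=93.39) = 4.326033

σ_eff = √(σ₁² + σ₂² − 2ρσ₁σ₂) = √(0.2998² + 0.2643² − 2·0.2637·0.2998·0.2643) = 0.343431
d₁ = (ln(S₁/S₂) + (q₂ − q₁ + σ_eff²/2)T) / (σ_eff√T) = (ln(116.3/103.46) + (0.0 − 0.0 + 0.058972)·1.4657) / 0.415779 = 0.489260
d₂ = d₁ − σ_eff√T = 0.489260 − 0.415779 = 0.073482
N(d₁) = 0.687671,  N(d₂) = 0.529289
V = S₁·e^{−q₁T}·N(d₁) − S₂·e^{−q₂T}·N(d₂) = 79.976167 − 54.760197 = 25.215970
Δ₁ = e^{−q₁T}·N(d₁) = 0.687671;  Δ₂ = −e^{−q₂T}·N(d₂) = -0.529289
[vanilla: stock A put K=93.39]
σ√T = 0.2998·√1.5577 = 0.374174
d₁ = (ln(S/K) + (r+σ²/2)T) / (σ√T) = (ln(116.3/93.39) + (0.055+0.2998²/2)·1.5577) / 0.374174 = (0.219389 + 0.155677) / 0.374174 = 1.002382
d₂ = d₁ − σ√T = 1.002382 − 0.374174 = 0.628208
e^{−rT} = 0.917894
N(−d₁) = 0.158079,  N(−d₂) = 0.264934
price = K·e^{−rT}·N(−d₂) − S·N(−d₁) = 22.710676 − 18.384644 = 4.326033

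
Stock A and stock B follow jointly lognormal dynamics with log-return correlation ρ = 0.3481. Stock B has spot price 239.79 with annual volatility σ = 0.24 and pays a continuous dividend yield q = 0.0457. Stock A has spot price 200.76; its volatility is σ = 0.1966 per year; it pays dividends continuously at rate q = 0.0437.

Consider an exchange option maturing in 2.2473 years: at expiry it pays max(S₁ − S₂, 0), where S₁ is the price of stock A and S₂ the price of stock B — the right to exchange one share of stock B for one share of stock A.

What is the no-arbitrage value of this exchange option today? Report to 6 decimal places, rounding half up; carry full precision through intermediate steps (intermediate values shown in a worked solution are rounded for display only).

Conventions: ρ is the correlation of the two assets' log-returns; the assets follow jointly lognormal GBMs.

σ_eff = √(σ₁² + σ₂² − 2ρσ₁σ₂) = √(0.1966² + 0.24² − 2·0.3481·0.1966·0.24) = 0.251798
d₁ = (ln(S₁/S₂) + (q₂ − q₁ + σ_eff²/2)T) / (σ_eff√T) = (ln(200.76/239.79) + (0.0457 − 0.0437 + 0.031701)·2.2473) / 0.377470 = -0.270001
d₂ = d₁ − σ_eff√T = -0.270001 − 0.377470 = -0.647470
N(d₁) = 0.393580,  N(d₂) = 0.258664
V = S₁·e^{−q₁T}·N(d₁) − S₂·e^{−q₂T}·N(d₂) = 71.624129 − 55.971116 = 15.653013
Key observation: no risk-free rate is needed — with the second asset as numeraire the exchange option is a call on the ratio S₁/S₂, and r cancels out of the value.

exchange price = 15.653013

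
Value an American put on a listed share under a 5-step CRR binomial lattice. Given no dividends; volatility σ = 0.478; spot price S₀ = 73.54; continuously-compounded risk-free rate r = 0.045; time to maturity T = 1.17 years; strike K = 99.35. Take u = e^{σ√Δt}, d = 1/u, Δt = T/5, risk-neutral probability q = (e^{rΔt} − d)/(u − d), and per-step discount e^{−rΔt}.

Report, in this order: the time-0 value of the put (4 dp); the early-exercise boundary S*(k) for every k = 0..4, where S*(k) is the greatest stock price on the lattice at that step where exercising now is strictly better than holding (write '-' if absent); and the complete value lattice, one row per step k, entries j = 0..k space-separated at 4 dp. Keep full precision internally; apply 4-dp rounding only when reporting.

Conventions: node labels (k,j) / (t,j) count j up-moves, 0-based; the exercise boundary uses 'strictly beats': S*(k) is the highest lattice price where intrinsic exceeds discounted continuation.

Δt=0.23400, u=1.26014, d=0.79356, q=0.46514, disc=e^(-rΔt)=0.98953
k=5 terminal: V=max(K-S,0) → 76.2068 62.5995 40.9916 6.6791 0.0000 0.0000
k=4: j=0 S=29.1638 intr=70.1862 cont=69.1456 V=70.1862[EX]; j=1 S=46.3109 intr=53.0391 cont=51.9984 V=53.0391[EX]; j=2 S=73.5400 intr=25.8100 cont=24.7693 V=25.8100[EX]; j=3 S=116.7787 intr=0.0000 cont=3.5350 V=3.5350[hold]; j=4 S=185.4401 intr=0.0000 cont=0.0000 V=0.0000[hold]  S*(4)=73.5400
k=3: j=0 S=36.7505 intr=62.5995 cont=61.5588 V=62.5995[EX]; j=1 S=58.3584 intr=40.9916 cont=39.9509 V=40.9916[EX]; j=2 S=92.6709 intr=6.6791 cont=15.2872 V=15.2872[hold]; j=3 S=147.1579 intr=0.0000 cont=1.8709 V=1.8709[hold]  S*(3)=58.3584
k=2: j=0 S=46.3109 intr=53.0391 cont=51.9984 V=53.0391[EX]; j=1 S=73.5400 intr=25.8100 cont=28.7314 V=28.7314[hold]; j=2 S=116.7787 intr=0.0000 cont=8.9520 V=8.9520[hold]  S*(2)=46.3109
k=1: j=0 S=58.3584 intr=40.9916 cont=41.2955 V=41.2955[hold]; j=1 S=92.6709 intr=6.6791 cont=19.3267 V=19.3267[hold]  S*(1)=-
k=0: j=0 S=73.5400 intr=25.8100 cont=30.7515 V=30.7515[hold]  S*(0)=-

price = 30.7515
boundary = - - 46.3109 58.3584 73.5400
tree:
30.7515
41.2955 19.3267
53.0391 28.7314 8.9520
62.5995 40.9916 15.2872 1.8709
70.1862 53.0391 25.8100 3.5350 0.0000
76.2068 62.5995 40.9916 6.6791 0.0000 0.0000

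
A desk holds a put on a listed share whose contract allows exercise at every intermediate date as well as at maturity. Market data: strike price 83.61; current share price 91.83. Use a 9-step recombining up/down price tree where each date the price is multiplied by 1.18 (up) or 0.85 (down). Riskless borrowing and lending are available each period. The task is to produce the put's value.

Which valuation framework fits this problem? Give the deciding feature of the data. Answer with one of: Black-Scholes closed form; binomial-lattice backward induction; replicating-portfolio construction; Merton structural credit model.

Key observation: an American put (K = 83.61, S₀ = 91.83) on a 9-date tree has no closed form — the optimal stopping decision is embedded and must be resolved recursively from expiry.

framework: binomial-lattice backward induction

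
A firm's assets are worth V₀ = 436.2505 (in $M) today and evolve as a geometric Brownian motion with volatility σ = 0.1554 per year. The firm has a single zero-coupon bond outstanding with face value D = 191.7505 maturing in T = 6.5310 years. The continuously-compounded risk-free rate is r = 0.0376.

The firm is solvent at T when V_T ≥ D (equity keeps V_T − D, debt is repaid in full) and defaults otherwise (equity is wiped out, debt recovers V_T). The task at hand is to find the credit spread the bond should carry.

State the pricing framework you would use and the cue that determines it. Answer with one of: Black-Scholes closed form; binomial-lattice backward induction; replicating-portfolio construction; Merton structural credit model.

Key observation: a levered firm with one bullet debt due at 6.5310 years is the canonical structural-credit setup: equity is a call on the firm's assets struck at the face value.

framework: Merton structural credit model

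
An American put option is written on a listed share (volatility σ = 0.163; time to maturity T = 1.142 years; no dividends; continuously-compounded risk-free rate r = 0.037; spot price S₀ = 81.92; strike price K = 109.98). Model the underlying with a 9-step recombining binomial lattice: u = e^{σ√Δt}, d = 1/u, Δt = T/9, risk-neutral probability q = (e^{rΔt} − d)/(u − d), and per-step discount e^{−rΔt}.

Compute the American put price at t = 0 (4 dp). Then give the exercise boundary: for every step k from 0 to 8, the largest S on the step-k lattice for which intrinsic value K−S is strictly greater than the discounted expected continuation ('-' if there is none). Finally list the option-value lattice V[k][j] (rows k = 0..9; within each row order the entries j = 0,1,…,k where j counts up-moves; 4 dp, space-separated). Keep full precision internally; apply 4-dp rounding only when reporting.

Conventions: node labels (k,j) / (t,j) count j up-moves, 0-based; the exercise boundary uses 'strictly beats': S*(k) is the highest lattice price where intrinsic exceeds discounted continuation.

price = 28.0600
boundary = 81.9200 86.8173 92.0074 86.8173 92.0074 97.5078 92.0074 97.5078 103.3370
tree:
28.0600
32.6811 23.1627
37.0415 28.0600 17.9726
41.1559 32.6811 23.1627 12.7684
45.0382 37.0415 28.0600 17.9726 8.1928
48.7016 41.1559 32.6811 23.1627 12.4722 4.4095
52.1582 45.0382 37.0415 28.0600 17.9726 7.5852 1.5871
55.4199 48.7016 41.1559 32.6811 23.1627 12.4722 3.2491 0.1036
58.4976 52.1582 45.0382 37.0415 28.0600 17.9726 6.6430 0.2196 0.0000
61.4017 55.4199 48.7016 41.1559 32.6811 23.1627 12.4722 0.4654 0.0000 0.0000

Δt=0.12689, u=1.05978, d=0.94359, q=0.52599, disc=e^(-rΔt)=0.99532
k=9 terminal: V=max(K-S,0) → 61.4017 55.4199 48.7016 41.1559 32.6811 23.1627 12.4722 0.4654 0.0000 0.0000
k=8: j=0 S=51.4824 intr=58.4976 cont=57.9825 V=58.4976[EX]; j=1 S=57.8218 intr=52.1582 cont=51.6431 V=52.1582[EX]; j=2 S=64.9418 intr=45.0382 cont=44.5231 V=45.0382[EX]; j=3 S=72.9385 intr=37.0415 cont=36.5263 V=37.0415[EX]; j=4 S=81.9200 intr=28.0600 cont=27.5449 V=28.0600[EX]; j=5 S=92.0074 intr=17.9726 cont=17.4575 V=17.9726[EX]; j=6 S=103.3370 intr=6.6430 cont=6.1279 V=6.6430[EX]; j=7 S=116.0616 intr=0.0000 cont=0.2196 V=0.2196[hold]; j=8 S=130.3531 intr=0.0000 cont=0.0000 V=0.0000[hold]  S*(8)=103.3370
k=7: j=0 S=54.5601 intr=55.4199 cont=54.9048 V=55.4199[EX]; j=1 S=61.2784 intr=48.7016 cont=48.1864 V=48.7016[EX]; j=2 S=68.8241 intr=41.1559 cont=40.6408 V=41.1559[EX]; j=3 S=77.2989 intr=32.6811 cont=32.1659 V=32.6811[EX]; j=4 S=86.8173 intr=23.1627 cont=22.6475 V=23.1627[EX]; j=5 S=97.5078 intr=12.4722 cont=11.9571 V=12.4722[EX]; j=6 S=109.5146 intr=0.4654 cont=3.2491 V=3.2491[hold]; j=7 S=123.0000 intr=0.0000 cont=0.1036 V=0.1036[hold]  S*(7)=97.5078
k=6: j=0 S=57.8218 intr=52.1582 cont=51.6431 V=52.1582[EX]; j=1 S=64.9418 intr=45.0382 cont=44.5231 V=45.0382[EX]; j=2 S=72.9385 intr=37.0415 cont=36.5263 V=37.0415[EX]; j=3 S=81.9200 intr=28.0600 cont=27.5449 V=28.0600[EX]; j=4 S=92.0074 intr=17.9726 cont=17.4575 V=17.9726[EX]; j=5 S=103.3370 intr=6.6430 cont=7.5852 V=7.5852[hold]; j=6 S=116.0616 intr=0.0000 cont=1.5871 V=1.5871[hold]  S*(6)=92.0074
k=5: j=0 S=61.2784 intr=48.7016 cont=48.1864 V=48.7016[EX]; j=1 S=68.8241 intr=41.1559 cont=40.6408 V=41.1559[EX]; j=2 S=77.2989 intr=32.6811 cont=32.1659 V=32.6811[EX]; j=3 S=86.8173 intr=23.1627 cont=22.6475 V=23.1627[EX]; j=4 S=97.5078 intr=12.4722 cont=12.4504 V=12.4722[EX]; j=5 S=109.5146 intr=0.4654 cont=4.4095 V=4.4095[hold]  S*(5)=97.5078
k=4: j=0 S=64.9418 intr=45.0382 cont=44.5231 V=45.0382[EX]; j=1 S=72.9385 intr=37.0415 cont=36.5263 V=37.0415[EX]; j=2 S=81.9200 intr=28.0600 cont=27.5449 V=28.0600[EX]; j=3 S=92.0074 intr=17.9726 cont=17.4575 V=17.9726[EX]; j=4 S=103.3370 intr=6.6430 cont=8.1928 V=8.1928[hold]  S*(4)=92.0074
k=3: j=0 S=68.8241 intr=41.1559 cont=40.6408 V=41.1559[EX]; j=1 S=77.2989 intr=32.6811 cont=32.1659 V=32.6811[EX]; j=2 S=86.8173 intr=23.1627 cont=22.6475 V=23.1627[EX]; j=3 S=97.5078 intr=12.4722 cont=12.7684 V=12.7684[hold]  S*(3)=86.8173
k=2: j=0 S=72.9385 intr=37.0415 cont=36.5263 V=37.0415[EX]; j=1 S=81.9200 intr=28.0600 cont=27.5449 V=28.0600[EX]; j=2 S=92.0074 intr=17.9726 cont=17.6125 V=17.9726[EX]  S*(2)=92.0074
k=1: j=0 S=77.2989 intr=32.6811 cont=32.1659 V=32.6811[EX]; j=1 S=86.8173 intr=23.1627 cont=22.6475 V=23.1627[EX]  S*(1)=86.8173
k=0: j=0 S=81.9200 intr=28.0600 cont=27.5449 V=28.0600[EX]  S*(0)=81.9200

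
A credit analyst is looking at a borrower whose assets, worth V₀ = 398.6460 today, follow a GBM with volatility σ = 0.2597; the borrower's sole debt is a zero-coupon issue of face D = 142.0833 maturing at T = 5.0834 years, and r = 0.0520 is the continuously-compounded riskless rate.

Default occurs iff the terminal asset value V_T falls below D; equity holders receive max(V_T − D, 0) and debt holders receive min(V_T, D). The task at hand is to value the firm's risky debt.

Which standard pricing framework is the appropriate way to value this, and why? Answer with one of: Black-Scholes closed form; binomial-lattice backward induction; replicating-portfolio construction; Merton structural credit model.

framework: Merton structural credit model

Key observation: the question is about default risk generated by asset-value dynamics against a debt face of 142.0833 — the structural framework prices exactly that.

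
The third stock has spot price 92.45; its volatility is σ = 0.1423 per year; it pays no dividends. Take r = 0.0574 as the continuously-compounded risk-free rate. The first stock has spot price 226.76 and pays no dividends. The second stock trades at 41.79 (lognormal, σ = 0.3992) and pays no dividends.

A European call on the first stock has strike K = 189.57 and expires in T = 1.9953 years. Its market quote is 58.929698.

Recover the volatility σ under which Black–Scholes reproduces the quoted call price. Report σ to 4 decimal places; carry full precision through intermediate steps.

sigma = 0.1415

At σ = 0.1415 the Black–Scholes value reproduces the quote:
σ√T = 0.1415·√1.9953 = 0.199876
d₁ = (ln(S/K) + (r+σ²/2)T) / (σ√T) = (ln(226.76/189.57) + (0.0574+0.1415²/2)·1.9953) / 0.199876 = (0.179134 + 0.134505) / 0.199876 = 1.569170
d₂ = d₁ − σ√T = 1.569170 − 0.199876 = 1.369294
e^{−rT} = 0.891785
N(d₁) = 0.941696,  N(d₂) = 0.914546
V = S·N(d₁) − K·e^{−rT}·N(d₂) = 213.538936 − 154.609237 = 58.929698 (the observed quote) — the price is monotone increasing in volatility, hence this σ is the only solution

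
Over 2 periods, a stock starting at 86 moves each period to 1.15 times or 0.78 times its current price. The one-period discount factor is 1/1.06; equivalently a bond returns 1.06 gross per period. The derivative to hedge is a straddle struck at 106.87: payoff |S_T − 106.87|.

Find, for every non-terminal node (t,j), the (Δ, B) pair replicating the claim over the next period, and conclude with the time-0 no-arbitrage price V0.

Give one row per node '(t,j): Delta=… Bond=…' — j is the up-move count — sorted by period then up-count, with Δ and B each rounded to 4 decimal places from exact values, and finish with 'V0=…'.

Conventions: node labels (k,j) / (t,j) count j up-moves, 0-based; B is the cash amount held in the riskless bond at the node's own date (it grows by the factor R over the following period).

Since d<R<u, set p* = (R−d)/(u−d) = 0.7568; price each node as the discounted p*-expectation of its children.
Expiry values: V(2,0)=54.5476, V(2,1)=29.7280, V(2,2)=6.8650
Node (1,0) S=67.0800: V=(p*·29.7280+(1−p*)·54.5476)/1.06=33.7408; Δ=(29.7280−54.5476)/(77.1420−52.3224)=-1.0000; B=V−Δ·S=100.8208
Node (1,1) S=98.9000: V=(p*·6.8650+(1−p*)·29.7280)/1.06=11.7229; Δ=(6.8650−29.7280)/(113.7350−77.1420)=-0.6248; B=V−Δ·S=73.5148
Node (0,0) S=86.0000: V=(p*·11.7229+(1−p*)·33.7408)/1.06=16.1119; Δ=(11.7229−33.7408)/(98.9000−67.0800)=-0.6920; B=V−Δ·S=75.6196
As a check, the time-0 holding Δ(0,0)·S0 + B(0,0) comes to 16.1119 — exactly V0.

(0,0): Delta=-0.6920 Bond=75.6196
(1,0): Delta=-1.0000 Bond=100.8208
(1,1): Delta=-0.6248 Bond=73.5148
V0=16.1119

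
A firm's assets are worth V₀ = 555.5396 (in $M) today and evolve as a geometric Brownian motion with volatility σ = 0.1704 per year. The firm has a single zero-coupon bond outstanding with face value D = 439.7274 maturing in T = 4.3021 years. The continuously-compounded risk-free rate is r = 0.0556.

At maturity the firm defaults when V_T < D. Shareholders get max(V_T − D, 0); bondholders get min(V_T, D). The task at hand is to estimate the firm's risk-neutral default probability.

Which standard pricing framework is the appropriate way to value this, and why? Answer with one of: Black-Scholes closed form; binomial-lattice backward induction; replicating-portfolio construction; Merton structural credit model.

Key observation: the question is about default risk generated by asset-value dynamics against a debt face of 439.7274 — the structural framework prices exactly that.

framework: Merton structural credit model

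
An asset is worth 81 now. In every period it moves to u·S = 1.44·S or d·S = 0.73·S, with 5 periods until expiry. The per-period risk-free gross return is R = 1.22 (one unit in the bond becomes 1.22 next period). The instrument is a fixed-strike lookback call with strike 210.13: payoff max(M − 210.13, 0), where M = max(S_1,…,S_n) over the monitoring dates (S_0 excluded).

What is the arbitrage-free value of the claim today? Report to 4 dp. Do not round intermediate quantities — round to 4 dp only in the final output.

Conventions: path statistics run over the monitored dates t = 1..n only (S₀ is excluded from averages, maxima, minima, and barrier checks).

Under the martingale measure an up-move has probability p* = 0.6901; value the claim as the probability-weighted average of per-path payoffs, discounted 5 periods at R = 1.22.
Enumerate all 2^5 = 32 price paths (U = up ×1.44, D = down ×0.73); each path with k up-moves has probability p*^k·(1−p*)^(5−k).
DDDDD: M=59.1300, payoff=0.0000, prob=0.002856
UDDDD: M=116.6400, payoff=0.0000, prob=0.006362
DUDDD: M=85.1472, payoff=0.0000, prob=0.006362
UUDDD: M=167.9616, payoff=0.0000, prob=0.014170
DDUDD: M=62.1575, payoff=0.0000, prob=0.006362
UDUDD: M=122.6120, payoff=0.0000, prob=0.014170
DUUDD: M=122.6120, payoff=0.0000, prob=0.014170
UUUDD: M=241.8647, payoff=31.7347, prob=0.031560
DDDUD: M=59.1300, payoff=0.0000, prob=0.006362
UDDUD: M=116.6400, payoff=0.0000, prob=0.014170
DUDUD: M=89.5067, payoff=0.0000, prob=0.014170
UUDUD: M=176.5612, payoff=0.0000, prob=0.031560
DDUUD: M=89.5067, payoff=0.0000, prob=0.014170
UDUUD: M=176.5612, payoff=0.0000, prob=0.031560
DUUUD: M=176.5612, payoff=0.0000, prob=0.031560
UUUUD: M=348.2852, payoff=138.1552, prob=0.070294
DDDDU: M=59.1300, payoff=0.0000, prob=0.006362
UDDDU: M=116.6400, payoff=0.0000, prob=0.014170
DUDDU: M=85.1472, payoff=0.0000, prob=0.014170
UUDDU: M=167.9616, payoff=0.0000, prob=0.031560
DDUDU: M=65.3399, payoff=0.0000, prob=0.014170
UDUDU: M=128.8897, payoff=0.0000, prob=0.031560
DUUDU: M=128.8897, payoff=0.0000, prob=0.031560
UUUDU: M=254.2482, payoff=44.1182, prob=0.070294
DDDUU: M=65.3399, payoff=0.0000, prob=0.014170
UDDUU: M=128.8897, payoff=0.0000, prob=0.031560
DUDUU: M=128.8897, payoff=0.0000, prob=0.031560
UUDUU: M=254.2482, payoff=44.1182, prob=0.070294
DDUUU: M=128.8897, payoff=0.0000, prob=0.031560
UDUUU: M=254.2482, payoff=44.1182, prob=0.070294
DUUUU: M=254.2482, payoff=44.1182, prob=0.070294
UUUUU: M=501.5307, payoff=291.4007, prob=0.156563
Price = Σ prob·payoff / R^5 = 68.740368 / 2.702708 = 25.4339

price = 25.4339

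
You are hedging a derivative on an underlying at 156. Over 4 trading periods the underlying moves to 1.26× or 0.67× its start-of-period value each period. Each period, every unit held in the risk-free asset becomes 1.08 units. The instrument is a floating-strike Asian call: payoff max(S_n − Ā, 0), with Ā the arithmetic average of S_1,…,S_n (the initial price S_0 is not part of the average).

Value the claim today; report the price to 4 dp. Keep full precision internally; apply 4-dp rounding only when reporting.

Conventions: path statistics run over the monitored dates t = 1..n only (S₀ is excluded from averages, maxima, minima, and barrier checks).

Risk-neutral up-probability p* = (R−d)/(u−d) = (1.08−0.67)/(1.26−0.67) = 0.6949; the claim prices as the p*-weighted sum of path payoffs discounted by R^4.
Enumerate all 2^4 = 16 price paths (U = up ×1.26, D = down ×0.67); each path with k up-moves has probability p*^k·(1−p*)^(4−k).
DDDD: Ā=63.2258, payoff=0.0000, prob=0.008663
UDDD: Ā=118.9022, payoff=0.0000, prob=0.019733
DUDD: Ā=95.8922, payoff=0.0000, prob=0.019733
UUDD: Ā=180.3347, payoff=0.0000, prob=0.044947
DDUD: Ā=80.4755, payoff=0.0000, prob=0.019733
UDUD: Ā=151.3421, payoff=0.0000, prob=0.044947
DUUD: Ā=128.3321, payoff=0.0000, prob=0.044947
UUUD: Ā=241.3409, payoff=0.0000, prob=0.102380
DDDU: Ā=70.1464, payoff=0.0000, prob=0.019733
UDDU: Ā=131.9170, payoff=0.0000, prob=0.044947
DUDU: Ā=108.9070, payoff=2.2701, prob=0.044947
UUDU: Ā=204.8102, payoff=4.2691, prob=0.102380
DDUU: Ā=93.4903, payoff=17.6868, prob=0.044947
UDUU: Ā=175.8176, payoff=33.2617, prob=0.102380
DUUU: Ā=152.8076, payoff=56.2717, prob=0.102380
UUUU: Ā=287.3695, payoff=105.8244, prob=0.233199
Price = Σ prob·payoff / R^4 = 35.178700 / 1.360489 = 25.8574

price = 25.8574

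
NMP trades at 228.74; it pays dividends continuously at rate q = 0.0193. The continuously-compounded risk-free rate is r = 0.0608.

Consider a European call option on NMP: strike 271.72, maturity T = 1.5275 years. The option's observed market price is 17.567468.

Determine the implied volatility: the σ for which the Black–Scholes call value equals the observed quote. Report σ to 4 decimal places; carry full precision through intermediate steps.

sigma = 0.2476

At σ = 0.2476 the Black–Scholes value reproduces the quote:
σ√T = 0.2476·√1.5275 = 0.306014
d₁ = (ln(S/K) + (r−q+σ²/2)T) / (σ√T) = (ln(228.74/271.72) + (0.0608−0.0193+0.2476²/2)·1.5275) / 0.306014 = (-0.172186 + 0.110214) / 0.306014 = -0.202516
d₂ = d₁ − σ√T = -0.202516 − 0.306014 = -0.508530
e^{−rT} = 0.911310
e^{−qT} = 0.970950
N(d₁) = 0.419757,  N(d₂) = 0.305541
V = S·e^{−qT}·N(d₁) − K·e^{−rT}·N(d₂) = 93.225892 − 75.658425 = 17.567468 (matching the quote); vega is positive throughout, so no other σ reproduces this price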